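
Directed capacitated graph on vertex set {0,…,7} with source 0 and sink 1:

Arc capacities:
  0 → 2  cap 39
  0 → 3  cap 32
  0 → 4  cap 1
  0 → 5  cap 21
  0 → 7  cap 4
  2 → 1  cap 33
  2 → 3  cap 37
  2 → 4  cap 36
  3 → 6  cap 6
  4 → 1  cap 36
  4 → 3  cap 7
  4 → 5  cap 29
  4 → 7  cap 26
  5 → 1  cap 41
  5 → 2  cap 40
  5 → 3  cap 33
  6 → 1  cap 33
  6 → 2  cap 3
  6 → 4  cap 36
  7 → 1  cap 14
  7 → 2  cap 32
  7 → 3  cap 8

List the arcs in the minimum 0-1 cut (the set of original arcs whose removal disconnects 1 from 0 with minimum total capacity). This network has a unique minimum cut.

augment #1: 0→2→1 push 33
augment #2: 0→4→1 push 1
augment #3: 0→5→1 push 21
augment #4: 0→7→1 push 4
augment #5: 0→2→4→1 push 6
augment #6: 0→3→6→1 push 6
max flow = 71; residual-reachable set from 0 gives S-side
cut edges (S→T): {(0,2), (0,4), (0,5), (0,7), (3,6)} total cap 71

Min-cut arcs: {(0,2), (0,4), (0,5), (0,7), (3,6)} (total capacity 71)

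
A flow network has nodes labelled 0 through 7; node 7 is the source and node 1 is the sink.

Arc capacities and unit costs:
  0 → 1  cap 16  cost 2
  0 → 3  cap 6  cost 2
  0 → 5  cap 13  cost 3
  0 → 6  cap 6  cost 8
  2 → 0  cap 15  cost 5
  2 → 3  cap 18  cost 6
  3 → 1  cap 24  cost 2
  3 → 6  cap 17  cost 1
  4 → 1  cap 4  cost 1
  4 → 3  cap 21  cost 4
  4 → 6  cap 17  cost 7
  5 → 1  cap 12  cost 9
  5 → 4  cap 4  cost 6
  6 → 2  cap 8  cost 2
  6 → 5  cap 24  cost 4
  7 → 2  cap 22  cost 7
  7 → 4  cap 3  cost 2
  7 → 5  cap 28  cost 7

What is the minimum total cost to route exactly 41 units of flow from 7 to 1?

Minimum cost for 41 units: 587

shortest-cost path #1: 7→4→1 push 3 @ unit cost 3 (adds 9)
shortest-cost path #2: 7→2→0→1 push 15 @ unit cost 14 (adds 210)
shortest-cost path #3: 7→5→4→1 push 1 @ unit cost 14 (adds 14)
shortest-cost path #4: 7→2→3→1 push 7 @ unit cost 15 (adds 105)
shortest-cost path #5: 7→5→1 push 12 @ unit cost 16 (adds 192)
shortest-cost path #6: 7→5→4→3→1 push 3 @ unit cost 19 (adds 57)
total cost = 587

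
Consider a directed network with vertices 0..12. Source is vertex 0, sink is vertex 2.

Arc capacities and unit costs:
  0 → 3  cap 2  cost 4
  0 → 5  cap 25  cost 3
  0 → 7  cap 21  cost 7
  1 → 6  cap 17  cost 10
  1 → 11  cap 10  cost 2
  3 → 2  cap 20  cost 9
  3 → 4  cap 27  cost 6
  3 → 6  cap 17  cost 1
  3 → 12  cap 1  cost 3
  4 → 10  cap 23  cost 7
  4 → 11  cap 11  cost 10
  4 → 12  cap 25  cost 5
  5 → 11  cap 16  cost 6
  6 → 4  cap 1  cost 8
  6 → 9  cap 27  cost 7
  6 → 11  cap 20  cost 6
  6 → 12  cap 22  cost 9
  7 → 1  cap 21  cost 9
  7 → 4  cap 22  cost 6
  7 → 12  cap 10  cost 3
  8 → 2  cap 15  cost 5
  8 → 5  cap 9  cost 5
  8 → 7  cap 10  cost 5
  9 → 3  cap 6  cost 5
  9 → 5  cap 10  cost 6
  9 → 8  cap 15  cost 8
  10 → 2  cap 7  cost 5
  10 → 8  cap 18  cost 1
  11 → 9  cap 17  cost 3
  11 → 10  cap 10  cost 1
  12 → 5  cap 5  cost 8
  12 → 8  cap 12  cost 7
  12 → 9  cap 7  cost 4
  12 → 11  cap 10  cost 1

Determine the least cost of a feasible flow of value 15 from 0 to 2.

shortest-cost path #1: 0→3→2 push 2 @ unit cost 13 (adds 26)
shortest-cost path #2: 0→5→11→10→2 push 7 @ unit cost 15 (adds 105)
shortest-cost path #3: 0→5→11→10→8→2 push 3 @ unit cost 16 (adds 48)
shortest-cost path #4: 0→7→12→8→2 push 3 @ unit cost 22 (adds 66)
total cost = 245

Minimum cost for 15 units: 245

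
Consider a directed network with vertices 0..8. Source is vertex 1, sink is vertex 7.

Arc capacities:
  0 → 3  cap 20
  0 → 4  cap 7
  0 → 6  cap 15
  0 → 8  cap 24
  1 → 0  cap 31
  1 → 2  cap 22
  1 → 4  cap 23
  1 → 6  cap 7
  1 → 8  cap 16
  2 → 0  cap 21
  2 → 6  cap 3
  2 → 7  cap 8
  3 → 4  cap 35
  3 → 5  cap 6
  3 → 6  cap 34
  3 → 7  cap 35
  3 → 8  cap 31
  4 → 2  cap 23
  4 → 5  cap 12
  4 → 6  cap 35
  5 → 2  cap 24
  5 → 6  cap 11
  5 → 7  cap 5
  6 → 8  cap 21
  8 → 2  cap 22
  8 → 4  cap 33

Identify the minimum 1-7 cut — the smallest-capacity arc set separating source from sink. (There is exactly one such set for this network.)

Min-cut arcs: {(0,3), (2,7), (5,7)} (total capacity 33)

augment #1: 1→2→7 push 8
augment #2: 1→0→3→7 push 20
augment #3: 1→4→5→7 push 5
max flow = 33; residual-reachable set from 1 gives S-side
cut edges (S→T): {(0,3), (2,7), (5,7)} total cap 33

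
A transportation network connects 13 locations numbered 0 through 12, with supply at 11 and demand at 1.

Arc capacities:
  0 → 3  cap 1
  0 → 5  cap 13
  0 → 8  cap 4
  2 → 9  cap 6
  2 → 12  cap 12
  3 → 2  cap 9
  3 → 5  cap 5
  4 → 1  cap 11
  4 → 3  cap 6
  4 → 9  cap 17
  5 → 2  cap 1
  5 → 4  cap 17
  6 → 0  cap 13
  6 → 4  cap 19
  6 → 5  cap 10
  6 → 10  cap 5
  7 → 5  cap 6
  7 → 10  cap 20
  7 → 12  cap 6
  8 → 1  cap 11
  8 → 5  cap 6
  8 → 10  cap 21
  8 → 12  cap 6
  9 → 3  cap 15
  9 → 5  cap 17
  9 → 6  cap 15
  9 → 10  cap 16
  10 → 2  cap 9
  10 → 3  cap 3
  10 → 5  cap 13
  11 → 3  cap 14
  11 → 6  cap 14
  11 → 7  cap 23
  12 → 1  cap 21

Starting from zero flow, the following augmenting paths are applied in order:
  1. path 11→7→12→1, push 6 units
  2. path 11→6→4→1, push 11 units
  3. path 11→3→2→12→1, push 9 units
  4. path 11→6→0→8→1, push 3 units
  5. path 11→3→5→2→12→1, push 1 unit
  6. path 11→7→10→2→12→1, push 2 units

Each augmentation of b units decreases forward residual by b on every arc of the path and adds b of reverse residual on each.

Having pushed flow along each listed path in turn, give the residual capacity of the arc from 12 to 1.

Residual capacity of (12,1): 3

after path 1 (11→7→12→1, push 6): res(12,1)=15
after path 2 (11→6→4→1, push 11): res(12,1)=15
after path 3 (11→3→2→12→1, push 9): res(12,1)=6
after path 4 (11→6→0→8→1, push 3): res(12,1)=6
after path 5 (11→3→5→2→12→1, push 1): res(12,1)=5
after path 6 (11→7→10→2→12→1, push 2): res(12,1)=3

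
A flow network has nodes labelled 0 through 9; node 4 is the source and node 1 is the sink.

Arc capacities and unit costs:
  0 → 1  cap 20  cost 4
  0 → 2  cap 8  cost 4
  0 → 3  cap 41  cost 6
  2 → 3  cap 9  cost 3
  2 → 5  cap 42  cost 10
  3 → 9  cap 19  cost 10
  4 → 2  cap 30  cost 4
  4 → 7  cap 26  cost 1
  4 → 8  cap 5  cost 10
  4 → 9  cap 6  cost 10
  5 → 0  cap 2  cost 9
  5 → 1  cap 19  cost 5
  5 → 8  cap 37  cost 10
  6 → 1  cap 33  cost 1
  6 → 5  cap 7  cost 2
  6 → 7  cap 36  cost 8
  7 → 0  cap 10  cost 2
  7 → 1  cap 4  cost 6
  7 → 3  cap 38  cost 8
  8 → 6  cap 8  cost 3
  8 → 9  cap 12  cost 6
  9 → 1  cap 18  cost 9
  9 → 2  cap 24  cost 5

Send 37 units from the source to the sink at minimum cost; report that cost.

Minimum cost for 37 units: 510

shortest-cost path #1: 4→7→1 push 4 @ unit cost 7 (adds 28)
shortest-cost path #2: 4→7→0→1 push 10 @ unit cost 7 (adds 70)
shortest-cost path #3: 4→8→6→1 push 5 @ unit cost 14 (adds 70)
shortest-cost path #4: 4→9→1 push 6 @ unit cost 19 (adds 114)
shortest-cost path #5: 4→2→5→1 push 12 @ unit cost 19 (adds 228)
total cost = 510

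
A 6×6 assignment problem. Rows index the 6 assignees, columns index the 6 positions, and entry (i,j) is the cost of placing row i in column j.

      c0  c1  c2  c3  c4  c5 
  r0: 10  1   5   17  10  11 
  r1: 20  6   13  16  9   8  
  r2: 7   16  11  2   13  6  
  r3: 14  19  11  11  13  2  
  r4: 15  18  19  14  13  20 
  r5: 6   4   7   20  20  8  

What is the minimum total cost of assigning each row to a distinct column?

optimal assignment: row0→col2 (cost 5), row1→col1 (cost 6), row2→col3 (cost 2), row3→col5 (cost 2), row4→col4 (cost 13), row5→col0 (cost 6)
total = 5 + 6 + 2 + 2 + 13 + 6 = 34

Minimum assignment cost: 34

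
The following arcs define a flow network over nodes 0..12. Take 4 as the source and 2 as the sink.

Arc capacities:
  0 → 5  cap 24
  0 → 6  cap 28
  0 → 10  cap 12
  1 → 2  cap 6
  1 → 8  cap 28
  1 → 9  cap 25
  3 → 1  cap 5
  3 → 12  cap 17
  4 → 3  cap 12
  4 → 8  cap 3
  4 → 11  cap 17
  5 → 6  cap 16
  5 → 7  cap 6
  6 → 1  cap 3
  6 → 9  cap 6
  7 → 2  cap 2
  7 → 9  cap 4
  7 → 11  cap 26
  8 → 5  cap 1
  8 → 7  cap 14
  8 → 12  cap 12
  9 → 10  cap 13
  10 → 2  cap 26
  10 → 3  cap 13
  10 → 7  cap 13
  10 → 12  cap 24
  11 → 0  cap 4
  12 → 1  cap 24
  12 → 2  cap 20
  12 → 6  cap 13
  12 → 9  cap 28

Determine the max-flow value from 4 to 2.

augment #1: 4→3→1→2 bottleneck 5, total now 5
augment #2: 4→3→12→2 bottleneck 7, total now 12
augment #3: 4→8→7→2 bottleneck 2, total now 14
augment #4: 4→8→12→2 bottleneck 1, total now 15
augment #5: 4→11→0→10→2 bottleneck 4, total now 19

Maximum flow value: 19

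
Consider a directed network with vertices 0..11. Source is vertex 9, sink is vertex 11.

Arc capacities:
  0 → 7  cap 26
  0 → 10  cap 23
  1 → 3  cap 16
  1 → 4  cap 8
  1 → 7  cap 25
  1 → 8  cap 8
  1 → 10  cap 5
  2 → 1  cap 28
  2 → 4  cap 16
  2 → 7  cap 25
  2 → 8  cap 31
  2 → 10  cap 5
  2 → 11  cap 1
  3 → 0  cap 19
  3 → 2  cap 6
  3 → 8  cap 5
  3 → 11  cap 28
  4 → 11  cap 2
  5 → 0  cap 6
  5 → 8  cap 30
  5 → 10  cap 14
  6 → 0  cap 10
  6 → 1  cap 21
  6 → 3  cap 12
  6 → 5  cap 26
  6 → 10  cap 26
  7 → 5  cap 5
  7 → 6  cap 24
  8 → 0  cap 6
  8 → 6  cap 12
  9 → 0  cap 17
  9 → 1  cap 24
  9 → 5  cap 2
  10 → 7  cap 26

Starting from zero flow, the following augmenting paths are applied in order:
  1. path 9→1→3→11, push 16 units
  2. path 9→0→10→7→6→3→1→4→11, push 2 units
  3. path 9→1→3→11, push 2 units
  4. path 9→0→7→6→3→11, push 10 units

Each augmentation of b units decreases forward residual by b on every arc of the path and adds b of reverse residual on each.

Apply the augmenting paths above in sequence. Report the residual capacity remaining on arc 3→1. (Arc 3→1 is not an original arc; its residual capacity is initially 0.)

after path 1 (9→1→3→11, push 16): res(3,1)=16
after path 2 (9→0→10→7→6→3→1→4→11, push 2): res(3,1)=14
after path 3 (9→1→3→11, push 2): res(3,1)=16
after path 4 (9→0→7→6→3→11, push 10): res(3,1)=16

Residual capacity of (3,1): 16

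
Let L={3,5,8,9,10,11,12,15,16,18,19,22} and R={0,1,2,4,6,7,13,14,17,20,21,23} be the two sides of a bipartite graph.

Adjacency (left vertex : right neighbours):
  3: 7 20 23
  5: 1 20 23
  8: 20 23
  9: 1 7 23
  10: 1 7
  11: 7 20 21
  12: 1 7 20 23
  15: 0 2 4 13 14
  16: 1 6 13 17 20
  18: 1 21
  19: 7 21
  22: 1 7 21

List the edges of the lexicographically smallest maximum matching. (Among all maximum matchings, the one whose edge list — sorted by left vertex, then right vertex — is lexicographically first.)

Lex-smallest maximum matching: {(3,7), (5,1), (8,20), (9,23), (11,21), (15,0), (16,6)}

|M| = 7 (so the lex-smallest maximum matching has 7 edges)
process left vertices in ascending order; for each, take the smallest-labelled available neighbour that still permits 7 edges overall, or leave it unmatched if none does
lex-smallest matching: {3-7, 5-1, 8-20, 9-23, 11-21, 15-0, 16-6}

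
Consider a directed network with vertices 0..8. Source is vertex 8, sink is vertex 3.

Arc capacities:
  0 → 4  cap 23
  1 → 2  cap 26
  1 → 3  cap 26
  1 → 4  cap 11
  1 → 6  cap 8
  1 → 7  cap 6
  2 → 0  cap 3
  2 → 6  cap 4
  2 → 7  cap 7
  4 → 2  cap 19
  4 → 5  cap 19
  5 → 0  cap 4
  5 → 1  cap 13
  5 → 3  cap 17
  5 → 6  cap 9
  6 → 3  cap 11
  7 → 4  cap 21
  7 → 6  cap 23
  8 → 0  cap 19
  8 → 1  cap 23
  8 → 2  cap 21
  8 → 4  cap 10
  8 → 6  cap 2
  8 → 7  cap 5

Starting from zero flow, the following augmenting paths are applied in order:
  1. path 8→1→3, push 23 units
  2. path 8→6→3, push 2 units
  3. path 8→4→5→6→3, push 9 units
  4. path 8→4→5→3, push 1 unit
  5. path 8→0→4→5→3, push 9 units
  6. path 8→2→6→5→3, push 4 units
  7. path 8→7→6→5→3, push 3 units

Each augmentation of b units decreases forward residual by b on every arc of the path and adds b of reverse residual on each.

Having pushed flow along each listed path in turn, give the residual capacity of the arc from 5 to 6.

after path 1 (8→1→3, push 23): res(5,6)=9
after path 2 (8→6→3, push 2): res(5,6)=9
after path 3 (8→4→5→6→3, push 9): res(5,6)=0
after path 4 (8→4→5→3, push 1): res(5,6)=0
after path 5 (8→0→4→5→3, push 9): res(5,6)=0
after path 6 (8→2→6→5→3, push 4): res(5,6)=4
after path 7 (8→7→6→5→3, push 3): res(5,6)=7

Residual capacity of (5,6): 7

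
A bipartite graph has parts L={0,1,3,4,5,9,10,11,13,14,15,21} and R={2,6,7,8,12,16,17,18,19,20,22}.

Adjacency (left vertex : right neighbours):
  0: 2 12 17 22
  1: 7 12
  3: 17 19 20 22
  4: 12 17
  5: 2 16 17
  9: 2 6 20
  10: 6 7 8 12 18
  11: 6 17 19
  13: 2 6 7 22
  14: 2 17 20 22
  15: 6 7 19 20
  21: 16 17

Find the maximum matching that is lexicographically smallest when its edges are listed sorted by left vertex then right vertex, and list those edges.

Lex-smallest maximum matching: {(0,2), (1,7), (3,17), (4,12), (5,16), (9,6), (10,8), (11,19), (13,22), (14,20)}

|M| = 10 (so the lex-smallest maximum matching has 10 edges)
process left vertices in ascending order; for each, take the smallest-labelled available neighbour that still permits 10 edges overall, or leave it unmatched if none does
lex-smallest matching: {0-2, 1-7, 3-17, 4-12, 5-16, 9-6, 10-8, 11-19, 13-22, 14-20}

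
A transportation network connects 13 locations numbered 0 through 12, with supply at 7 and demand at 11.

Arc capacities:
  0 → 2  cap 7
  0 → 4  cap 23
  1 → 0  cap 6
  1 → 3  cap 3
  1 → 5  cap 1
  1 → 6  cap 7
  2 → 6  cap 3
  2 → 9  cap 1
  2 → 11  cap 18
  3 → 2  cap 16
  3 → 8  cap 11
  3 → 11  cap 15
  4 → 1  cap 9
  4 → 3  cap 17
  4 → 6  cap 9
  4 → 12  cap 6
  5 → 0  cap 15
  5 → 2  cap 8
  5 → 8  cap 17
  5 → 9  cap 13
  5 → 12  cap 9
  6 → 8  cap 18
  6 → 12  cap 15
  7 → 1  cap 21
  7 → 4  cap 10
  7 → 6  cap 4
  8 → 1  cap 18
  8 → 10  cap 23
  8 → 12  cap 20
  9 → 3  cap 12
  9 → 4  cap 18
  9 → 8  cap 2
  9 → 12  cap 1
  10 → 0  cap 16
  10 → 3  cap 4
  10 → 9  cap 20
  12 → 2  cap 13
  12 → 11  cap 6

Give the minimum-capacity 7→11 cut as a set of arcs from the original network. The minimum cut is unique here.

Min-cut arcs: {(1,0), (1,3), (1,5), (1,6), (7,4), (7,6)} (total capacity 31)

augment #1: 7→1→3→11 push 3
augment #2: 7→4→3→11 push 10
augment #3: 7→6→12→11 push 4
augment #4: 7→1→0→2→11 push 6
augment #5: 7→1→5→2→11 push 1
augment #6: 7→1→6→12→11 push 2
augment #7: 7→1→6→12→2→11 push 5
max flow = 31; residual-reachable set from 7 gives S-side
cut edges (S→T): {(1,0), (1,3), (1,5), (1,6), (7,4), (7,6)} total cap 31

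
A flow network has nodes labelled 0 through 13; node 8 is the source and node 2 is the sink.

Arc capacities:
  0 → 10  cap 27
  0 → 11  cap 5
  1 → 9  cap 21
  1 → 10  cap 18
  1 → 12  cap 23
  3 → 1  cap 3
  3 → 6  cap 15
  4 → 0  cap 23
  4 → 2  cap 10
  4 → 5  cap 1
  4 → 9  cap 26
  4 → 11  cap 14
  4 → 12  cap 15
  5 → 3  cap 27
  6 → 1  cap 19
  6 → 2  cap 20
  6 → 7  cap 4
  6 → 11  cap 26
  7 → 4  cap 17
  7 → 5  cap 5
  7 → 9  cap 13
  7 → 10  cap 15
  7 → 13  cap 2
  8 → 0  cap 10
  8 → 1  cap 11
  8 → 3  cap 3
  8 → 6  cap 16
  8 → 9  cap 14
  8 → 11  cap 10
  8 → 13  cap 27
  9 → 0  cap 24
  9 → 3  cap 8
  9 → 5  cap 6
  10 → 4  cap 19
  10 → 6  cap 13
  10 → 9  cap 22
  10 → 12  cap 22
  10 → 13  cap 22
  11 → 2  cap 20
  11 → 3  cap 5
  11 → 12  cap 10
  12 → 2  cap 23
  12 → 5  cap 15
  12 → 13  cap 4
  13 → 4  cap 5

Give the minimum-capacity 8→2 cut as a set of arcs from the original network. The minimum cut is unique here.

Min-cut arcs: {(8,0), (8,1), (8,3), (8,6), (8,9), (8,11), (13,4)} (total capacity 69)

augment #1: 8→6→2 push 16
augment #2: 8→11→2 push 10
augment #3: 8→0→11→2 push 5
augment #4: 8→1→12→2 push 11
augment #5: 8→3→6→2 push 3
augment #6: 8→13→4→2 push 5
augment #7: 8→0→10→4→2 push 5
augment #8: 8→9→3→6→2 push 1
augment #9: 8→9→0→10→12→2 push 12
augment #10: 8→9→3→6→11→2 push 1
max flow = 69; residual-reachable set from 8 gives S-side
cut edges (S→T): {(8,0), (8,1), (8,3), (8,6), (8,9), (8,11), (13,4)} total cap 69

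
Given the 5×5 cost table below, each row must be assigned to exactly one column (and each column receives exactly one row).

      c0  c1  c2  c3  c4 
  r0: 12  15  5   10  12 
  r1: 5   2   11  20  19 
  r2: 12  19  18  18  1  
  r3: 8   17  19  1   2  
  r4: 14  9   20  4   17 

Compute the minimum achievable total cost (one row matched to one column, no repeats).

optimal assignment: row0→col2 (cost 5), row1→col1 (cost 2), row2→col4 (cost 1), row3→col0 (cost 8), row4→col3 (cost 4)
total = 5 + 2 + 1 + 8 + 4 = 20

Minimum assignment cost: 20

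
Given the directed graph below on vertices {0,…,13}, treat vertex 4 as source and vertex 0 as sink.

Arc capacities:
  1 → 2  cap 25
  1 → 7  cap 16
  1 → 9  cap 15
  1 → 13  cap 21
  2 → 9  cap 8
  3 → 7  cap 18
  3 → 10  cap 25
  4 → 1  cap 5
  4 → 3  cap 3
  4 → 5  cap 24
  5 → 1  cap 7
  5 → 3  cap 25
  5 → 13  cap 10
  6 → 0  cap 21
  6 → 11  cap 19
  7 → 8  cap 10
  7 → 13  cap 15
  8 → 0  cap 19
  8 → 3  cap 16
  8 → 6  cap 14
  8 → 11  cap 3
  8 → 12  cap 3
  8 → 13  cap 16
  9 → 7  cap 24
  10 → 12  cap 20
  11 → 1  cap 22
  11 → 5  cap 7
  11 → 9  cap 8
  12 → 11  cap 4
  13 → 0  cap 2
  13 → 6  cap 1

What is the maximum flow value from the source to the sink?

augment #1: 4→1→13→0 bottleneck 2, total now 2
augment #2: 4→1→7→8→0 bottleneck 3, total now 5
augment #3: 4→3→7→8→0 bottleneck 3, total now 8
augment #4: 4→5→13→6→0 bottleneck 1, total now 9
augment #5: 4→5→1→7→8→0 bottleneck 4, total now 13

Maximum flow value: 13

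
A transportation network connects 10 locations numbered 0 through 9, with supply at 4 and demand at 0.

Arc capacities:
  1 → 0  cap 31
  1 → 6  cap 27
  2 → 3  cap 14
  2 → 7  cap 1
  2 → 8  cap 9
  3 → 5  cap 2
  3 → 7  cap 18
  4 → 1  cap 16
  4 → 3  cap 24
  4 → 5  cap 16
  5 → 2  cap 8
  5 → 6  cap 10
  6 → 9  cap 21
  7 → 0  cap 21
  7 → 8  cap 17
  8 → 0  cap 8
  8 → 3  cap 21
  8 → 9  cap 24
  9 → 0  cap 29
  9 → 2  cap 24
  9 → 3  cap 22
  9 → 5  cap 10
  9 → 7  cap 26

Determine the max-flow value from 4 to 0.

Maximum flow value: 52

augment #1: 4→1→0 bottleneck 16, total now 16
augment #2: 4→3→7→0 bottleneck 18, total now 34
augment #3: 4→5→2→7→0 bottleneck 1, total now 35
augment #4: 4→5→2→8→0 bottleneck 7, total now 42
augment #5: 4→5→6→9→0 bottleneck 8, total now 50
augment #6: 4→3→5→6→9→0 bottleneck 2, total now 52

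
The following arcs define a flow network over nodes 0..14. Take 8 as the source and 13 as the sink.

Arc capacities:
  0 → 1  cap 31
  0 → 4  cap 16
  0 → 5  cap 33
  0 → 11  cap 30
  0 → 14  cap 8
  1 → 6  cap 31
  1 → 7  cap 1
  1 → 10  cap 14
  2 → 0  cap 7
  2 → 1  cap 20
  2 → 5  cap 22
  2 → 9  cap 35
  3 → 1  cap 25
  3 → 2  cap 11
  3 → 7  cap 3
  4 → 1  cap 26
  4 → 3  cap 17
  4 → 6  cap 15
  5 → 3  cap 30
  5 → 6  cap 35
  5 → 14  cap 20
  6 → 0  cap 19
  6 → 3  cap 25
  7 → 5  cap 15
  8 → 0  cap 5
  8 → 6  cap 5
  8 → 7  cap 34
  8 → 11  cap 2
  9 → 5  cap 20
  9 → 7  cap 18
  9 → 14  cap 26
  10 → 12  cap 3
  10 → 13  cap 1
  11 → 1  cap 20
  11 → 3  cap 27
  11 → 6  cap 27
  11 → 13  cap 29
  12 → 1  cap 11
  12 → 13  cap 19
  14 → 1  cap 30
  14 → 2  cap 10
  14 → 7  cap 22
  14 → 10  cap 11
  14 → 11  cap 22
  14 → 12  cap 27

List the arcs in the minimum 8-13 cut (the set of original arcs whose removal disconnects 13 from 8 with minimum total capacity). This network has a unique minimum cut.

augment #1: 8→11→13 push 2
augment #2: 8→0→11→13 push 5
augment #3: 8→6→0→11→13 push 5
augment #4: 8→7→5→14→10→13 push 1
augment #5: 8→7→5→14→11→13 push 14
max flow = 27; residual-reachable set from 8 gives S-side
cut edges (S→T): {(7,5), (8,0), (8,6), (8,11)} total cap 27

Min-cut arcs: {(7,5), (8,0), (8,6), (8,11)} (total capacity 27)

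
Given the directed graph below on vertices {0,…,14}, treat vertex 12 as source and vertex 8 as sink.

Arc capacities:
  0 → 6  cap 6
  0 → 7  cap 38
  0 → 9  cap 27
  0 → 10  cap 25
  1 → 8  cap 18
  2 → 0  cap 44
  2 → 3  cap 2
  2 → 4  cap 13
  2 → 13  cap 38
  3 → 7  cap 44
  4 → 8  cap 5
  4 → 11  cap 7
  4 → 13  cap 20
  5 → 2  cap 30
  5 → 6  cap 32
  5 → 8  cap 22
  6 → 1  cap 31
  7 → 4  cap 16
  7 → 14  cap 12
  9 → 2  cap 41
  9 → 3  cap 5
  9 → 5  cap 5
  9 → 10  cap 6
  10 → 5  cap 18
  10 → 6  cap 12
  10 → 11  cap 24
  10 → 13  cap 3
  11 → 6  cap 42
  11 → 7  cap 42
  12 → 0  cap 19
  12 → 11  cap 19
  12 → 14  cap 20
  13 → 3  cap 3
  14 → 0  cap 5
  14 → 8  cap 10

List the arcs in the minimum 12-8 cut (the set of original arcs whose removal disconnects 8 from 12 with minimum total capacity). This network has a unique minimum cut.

Min-cut arcs: {(12,0), (12,11), (14,0), (14,8)} (total capacity 53)

augment #1: 12→14→8 push 10
augment #2: 12→0→6→1→8 push 6
augment #3: 12→0→7→4→8 push 5
augment #4: 12→0→9→5→8 push 5
augment #5: 12→0→10→5→8 push 3
augment #6: 12→11→6→1→8 push 12
augment #7: 12→14→0→10→5→8 push 5
augment #8: 12→11→6→0→10→5→8 push 6
augment #9: 12→11→7→0→10→5→8 push 1
max flow = 53; residual-reachable set from 12 gives S-side
cut edges (S→T): {(12,0), (12,11), (14,0), (14,8)} total cap 53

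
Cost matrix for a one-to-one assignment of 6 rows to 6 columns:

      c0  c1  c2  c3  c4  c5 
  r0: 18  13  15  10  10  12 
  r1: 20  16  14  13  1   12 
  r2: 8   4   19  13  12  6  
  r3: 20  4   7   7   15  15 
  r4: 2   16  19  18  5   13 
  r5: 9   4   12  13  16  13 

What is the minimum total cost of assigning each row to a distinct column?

Minimum assignment cost: 30

optimal assignment: row0→col3 (cost 10), row1→col4 (cost 1), row2→col5 (cost 6), row3→col2 (cost 7), row4→col0 (cost 2), row5→col1 (cost 4)
total = 10 + 1 + 6 + 7 + 2 + 4 = 30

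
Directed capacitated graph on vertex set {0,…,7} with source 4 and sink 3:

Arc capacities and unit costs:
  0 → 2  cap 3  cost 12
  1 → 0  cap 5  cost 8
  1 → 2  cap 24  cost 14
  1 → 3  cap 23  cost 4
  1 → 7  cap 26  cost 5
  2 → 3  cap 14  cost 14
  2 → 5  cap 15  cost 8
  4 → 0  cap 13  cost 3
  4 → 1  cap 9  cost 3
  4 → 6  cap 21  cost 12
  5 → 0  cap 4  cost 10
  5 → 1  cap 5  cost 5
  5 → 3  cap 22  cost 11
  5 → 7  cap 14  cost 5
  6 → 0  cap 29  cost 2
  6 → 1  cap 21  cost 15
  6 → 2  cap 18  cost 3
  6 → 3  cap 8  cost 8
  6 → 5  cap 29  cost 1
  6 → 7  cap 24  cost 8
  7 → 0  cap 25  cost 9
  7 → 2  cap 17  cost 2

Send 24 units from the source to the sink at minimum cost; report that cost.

shortest-cost path #1: 4→1→3 push 9 @ unit cost 7 (adds 63)
shortest-cost path #2: 4→6→3 push 8 @ unit cost 20 (adds 160)
shortest-cost path #3: 4→6→5→1→3 push 5 @ unit cost 22 (adds 110)
shortest-cost path #4: 4→6→5→3 push 2 @ unit cost 24 (adds 48)
total cost = 381

Minimum cost for 24 units: 381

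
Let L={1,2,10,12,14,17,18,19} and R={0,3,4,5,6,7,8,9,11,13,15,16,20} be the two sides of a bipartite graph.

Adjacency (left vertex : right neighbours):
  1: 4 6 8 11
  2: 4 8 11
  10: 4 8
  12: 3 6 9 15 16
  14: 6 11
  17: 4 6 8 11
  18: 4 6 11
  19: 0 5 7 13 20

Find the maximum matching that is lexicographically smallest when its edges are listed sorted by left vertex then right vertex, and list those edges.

|M| = 6 (so the lex-smallest maximum matching has 6 edges)
process left vertices in ascending order; for each, take the smallest-labelled available neighbour that still permits 6 edges overall, or leave it unmatched if none does
lex-smallest matching: {1-4, 2-8, 12-3, 14-6, 17-11, 19-0}

Lex-smallest maximum matching: {(1,4), (2,8), (12,3), (14,6), (17,11), (19,0)}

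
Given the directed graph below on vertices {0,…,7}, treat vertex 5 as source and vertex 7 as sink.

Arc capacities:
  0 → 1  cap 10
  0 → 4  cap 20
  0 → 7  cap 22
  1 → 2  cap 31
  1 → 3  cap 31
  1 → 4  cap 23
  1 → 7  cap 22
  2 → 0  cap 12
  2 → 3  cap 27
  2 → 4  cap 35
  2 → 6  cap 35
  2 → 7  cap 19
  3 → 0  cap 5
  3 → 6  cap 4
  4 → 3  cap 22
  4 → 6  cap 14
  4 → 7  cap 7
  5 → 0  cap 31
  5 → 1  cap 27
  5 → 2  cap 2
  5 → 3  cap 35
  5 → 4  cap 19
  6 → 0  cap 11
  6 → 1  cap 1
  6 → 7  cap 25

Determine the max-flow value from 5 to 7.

augment #1: 5→0→7 bottleneck 22, total now 22
augment #2: 5→1→7 bottleneck 22, total now 44
augment #3: 5→2→7 bottleneck 2, total now 46
augment #4: 5→4→7 bottleneck 7, total now 53
augment #5: 5→1→2→7 bottleneck 5, total now 58
augment #6: 5→3→6→7 bottleneck 4, total now 62
augment #7: 5→4→6→7 bottleneck 12, total now 74
augment #8: 5→0→1→2→7 bottleneck 9, total now 83
augment #9: 5→3→0→1→2→7 bottleneck 1, total now 84
augment #10: 5→3→0→4→6→7 bottleneck 2, total now 86

Maximum flow value: 86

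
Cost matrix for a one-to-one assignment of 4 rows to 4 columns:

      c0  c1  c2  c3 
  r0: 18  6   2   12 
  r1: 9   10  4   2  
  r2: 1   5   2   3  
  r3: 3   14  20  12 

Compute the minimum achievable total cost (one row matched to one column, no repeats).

optimal assignment: row0→col2 (cost 2), row1→col3 (cost 2), row2→col1 (cost 5), row3→col0 (cost 3)
total = 2 + 2 + 5 + 3 = 12

Minimum assignment cost: 12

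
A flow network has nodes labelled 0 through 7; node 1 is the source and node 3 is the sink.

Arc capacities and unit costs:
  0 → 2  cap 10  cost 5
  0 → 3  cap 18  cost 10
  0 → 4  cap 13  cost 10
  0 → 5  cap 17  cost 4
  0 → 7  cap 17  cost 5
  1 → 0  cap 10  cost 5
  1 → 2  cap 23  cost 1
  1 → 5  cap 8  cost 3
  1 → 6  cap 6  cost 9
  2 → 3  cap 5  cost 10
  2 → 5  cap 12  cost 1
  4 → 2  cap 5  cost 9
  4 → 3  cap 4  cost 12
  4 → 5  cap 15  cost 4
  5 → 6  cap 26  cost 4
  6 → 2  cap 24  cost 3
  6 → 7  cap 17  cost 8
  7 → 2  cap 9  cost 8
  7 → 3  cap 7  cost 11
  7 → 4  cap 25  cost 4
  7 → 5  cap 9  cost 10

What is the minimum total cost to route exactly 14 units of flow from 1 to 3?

shortest-cost path #1: 1→2→3 push 5 @ unit cost 11 (adds 55)
shortest-cost path #2: 1→0→3 push 9 @ unit cost 15 (adds 135)
total cost = 190

Minimum cost for 14 units: 190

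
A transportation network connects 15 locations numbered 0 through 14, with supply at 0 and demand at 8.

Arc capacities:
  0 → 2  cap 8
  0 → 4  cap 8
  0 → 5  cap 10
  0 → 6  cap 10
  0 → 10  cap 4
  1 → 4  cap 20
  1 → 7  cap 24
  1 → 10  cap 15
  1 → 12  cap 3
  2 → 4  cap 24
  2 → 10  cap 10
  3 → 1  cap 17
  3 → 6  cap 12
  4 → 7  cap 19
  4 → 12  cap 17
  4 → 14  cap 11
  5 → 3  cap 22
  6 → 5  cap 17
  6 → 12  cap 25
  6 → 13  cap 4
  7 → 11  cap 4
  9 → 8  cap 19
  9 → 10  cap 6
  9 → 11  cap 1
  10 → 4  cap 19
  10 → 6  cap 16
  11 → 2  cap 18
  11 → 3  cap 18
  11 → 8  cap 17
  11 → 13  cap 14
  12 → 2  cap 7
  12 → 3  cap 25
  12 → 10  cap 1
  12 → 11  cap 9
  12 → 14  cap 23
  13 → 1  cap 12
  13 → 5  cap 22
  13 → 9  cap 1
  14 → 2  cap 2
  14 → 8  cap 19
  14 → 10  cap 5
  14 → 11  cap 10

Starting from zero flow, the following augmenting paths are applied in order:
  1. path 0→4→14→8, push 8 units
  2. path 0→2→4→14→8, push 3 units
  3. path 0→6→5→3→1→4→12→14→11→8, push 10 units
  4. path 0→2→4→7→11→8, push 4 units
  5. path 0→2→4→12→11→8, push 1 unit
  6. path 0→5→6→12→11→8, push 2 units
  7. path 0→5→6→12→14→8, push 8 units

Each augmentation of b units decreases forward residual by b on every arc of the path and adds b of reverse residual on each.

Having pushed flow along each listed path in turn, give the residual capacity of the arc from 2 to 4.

Residual capacity of (2,4): 16

after path 1 (0→4→14→8, push 8): res(2,4)=24
after path 2 (0→2→4→14→8, push 3): res(2,4)=21
after path 3 (0→6→5→3→1→4→12→14→11→8, push 10): res(2,4)=21
after path 4 (0→2→4→7→11→8, push 4): res(2,4)=17
after path 5 (0→2→4→12→11→8, push 1): res(2,4)=16
after path 6 (0→5→6→12→11→8, push 2): res(2,4)=16
after path 7 (0→5→6→12→14→8, push 8): res(2,4)=16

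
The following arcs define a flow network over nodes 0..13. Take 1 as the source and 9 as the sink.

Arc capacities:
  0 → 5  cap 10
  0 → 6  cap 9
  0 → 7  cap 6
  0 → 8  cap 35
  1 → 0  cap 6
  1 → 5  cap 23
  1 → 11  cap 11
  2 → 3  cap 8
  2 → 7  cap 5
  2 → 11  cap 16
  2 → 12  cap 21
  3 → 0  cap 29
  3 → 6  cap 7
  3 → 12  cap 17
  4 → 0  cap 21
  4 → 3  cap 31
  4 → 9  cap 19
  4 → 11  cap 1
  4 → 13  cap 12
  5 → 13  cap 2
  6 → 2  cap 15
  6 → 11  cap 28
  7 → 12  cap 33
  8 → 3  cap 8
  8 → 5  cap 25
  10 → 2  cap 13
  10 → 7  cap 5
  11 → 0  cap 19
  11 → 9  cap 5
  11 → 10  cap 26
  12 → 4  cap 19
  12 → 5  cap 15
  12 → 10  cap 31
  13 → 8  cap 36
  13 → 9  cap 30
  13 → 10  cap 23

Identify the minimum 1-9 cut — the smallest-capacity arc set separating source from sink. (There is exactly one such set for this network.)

Min-cut arcs: {(1,0), (1,11), (5,13)} (total capacity 19)

augment #1: 1→11→9 push 5
augment #2: 1→5→13→9 push 2
augment #3: 1→0→7→12→4→9 push 6
augment #4: 1→11→10→2→12→4→9 push 6
max flow = 19; residual-reachable set from 1 gives S-side
cut edges (S→T): {(1,0), (1,11), (5,13)} total cap 19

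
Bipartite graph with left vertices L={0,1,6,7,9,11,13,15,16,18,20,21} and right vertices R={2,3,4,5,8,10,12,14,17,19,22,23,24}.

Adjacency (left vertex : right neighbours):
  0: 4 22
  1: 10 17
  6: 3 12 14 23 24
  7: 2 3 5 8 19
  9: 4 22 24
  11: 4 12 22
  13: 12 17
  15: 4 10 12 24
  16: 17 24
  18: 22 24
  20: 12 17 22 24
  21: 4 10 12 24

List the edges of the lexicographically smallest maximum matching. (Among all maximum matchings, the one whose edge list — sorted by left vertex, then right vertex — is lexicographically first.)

Lex-smallest maximum matching: {(0,4), (1,10), (6,3), (7,2), (9,22), (11,12), (13,17), (15,24)}

|M| = 8 (so the lex-smallest maximum matching has 8 edges)
process left vertices in ascending order; for each, take the smallest-labelled available neighbour that still permits 8 edges overall, or leave it unmatched if none does
lex-smallest matching: {0-4, 1-10, 6-3, 7-2, 9-22, 11-12, 13-17, 15-24}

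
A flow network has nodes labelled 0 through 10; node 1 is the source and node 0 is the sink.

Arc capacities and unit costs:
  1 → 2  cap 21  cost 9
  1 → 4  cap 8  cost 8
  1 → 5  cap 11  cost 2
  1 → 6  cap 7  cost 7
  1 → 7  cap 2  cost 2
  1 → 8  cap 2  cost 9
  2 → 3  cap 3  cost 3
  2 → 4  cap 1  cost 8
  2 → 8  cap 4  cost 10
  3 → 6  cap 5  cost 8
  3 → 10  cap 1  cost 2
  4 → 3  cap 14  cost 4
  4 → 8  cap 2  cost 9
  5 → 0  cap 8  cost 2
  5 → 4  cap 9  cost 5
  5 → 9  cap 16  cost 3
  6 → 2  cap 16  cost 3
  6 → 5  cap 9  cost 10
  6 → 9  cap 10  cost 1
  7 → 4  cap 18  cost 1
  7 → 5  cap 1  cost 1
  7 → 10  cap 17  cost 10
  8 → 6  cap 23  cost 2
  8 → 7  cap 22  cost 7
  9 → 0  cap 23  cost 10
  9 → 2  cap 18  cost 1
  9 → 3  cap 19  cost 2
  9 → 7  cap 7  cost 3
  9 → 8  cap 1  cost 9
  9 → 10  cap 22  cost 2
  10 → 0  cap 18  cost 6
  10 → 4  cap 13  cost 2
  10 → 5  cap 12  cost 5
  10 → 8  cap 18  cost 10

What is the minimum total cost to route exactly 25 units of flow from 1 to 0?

shortest-cost path #1: 1→5→0 push 8 @ unit cost 4 (adds 32)
shortest-cost path #2: 1→5→9→10→0 push 3 @ unit cost 13 (adds 39)
shortest-cost path #3: 1→7→5→9→10→0 push 1 @ unit cost 14 (adds 14)
shortest-cost path #4: 1→7→4→3→10→0 push 1 @ unit cost 15 (adds 15)
shortest-cost path #5: 1→6→9→10→0 push 7 @ unit cost 16 (adds 112)
shortest-cost path #6: 1→8→6→9→10→0 push 2 @ unit cost 20 (adds 40)
shortest-cost path #7: 1→4→7→10→0 push 1 @ unit cost 23 (adds 23)
shortest-cost path #8: 1→4→8→6→9→10→0 push 1 @ unit cost 28 (adds 28)
shortest-cost path #9: 1→4→8→7→10→0 push 1 @ unit cost 40 (adds 40)
total cost = 343

Minimum cost for 25 units: 343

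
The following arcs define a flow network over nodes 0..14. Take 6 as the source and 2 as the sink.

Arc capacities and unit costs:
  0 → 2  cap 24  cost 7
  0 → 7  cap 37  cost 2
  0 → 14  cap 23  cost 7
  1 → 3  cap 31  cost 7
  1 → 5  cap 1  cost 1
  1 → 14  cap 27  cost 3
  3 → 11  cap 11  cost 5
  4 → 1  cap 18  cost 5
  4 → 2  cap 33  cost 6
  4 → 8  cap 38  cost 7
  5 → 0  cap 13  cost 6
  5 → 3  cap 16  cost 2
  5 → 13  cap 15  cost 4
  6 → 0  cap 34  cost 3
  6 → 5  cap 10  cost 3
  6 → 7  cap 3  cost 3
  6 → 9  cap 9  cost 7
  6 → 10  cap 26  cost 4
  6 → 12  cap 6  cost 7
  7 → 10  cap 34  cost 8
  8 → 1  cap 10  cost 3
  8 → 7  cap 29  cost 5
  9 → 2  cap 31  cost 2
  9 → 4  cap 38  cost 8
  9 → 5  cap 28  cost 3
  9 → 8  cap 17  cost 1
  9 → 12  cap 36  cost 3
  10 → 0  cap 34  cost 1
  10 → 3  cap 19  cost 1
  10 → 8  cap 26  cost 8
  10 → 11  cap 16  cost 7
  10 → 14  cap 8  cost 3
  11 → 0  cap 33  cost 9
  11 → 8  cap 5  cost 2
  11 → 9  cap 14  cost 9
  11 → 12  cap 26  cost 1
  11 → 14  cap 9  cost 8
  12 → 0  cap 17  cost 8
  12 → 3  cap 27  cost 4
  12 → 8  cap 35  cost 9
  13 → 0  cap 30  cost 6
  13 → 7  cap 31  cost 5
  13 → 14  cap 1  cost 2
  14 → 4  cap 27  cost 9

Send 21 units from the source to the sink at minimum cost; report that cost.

shortest-cost path #1: 6→9→2 push 9 @ unit cost 9 (adds 81)
shortest-cost path #2: 6→0→2 push 12 @ unit cost 10 (adds 120)
total cost = 201

Minimum cost for 21 units: 201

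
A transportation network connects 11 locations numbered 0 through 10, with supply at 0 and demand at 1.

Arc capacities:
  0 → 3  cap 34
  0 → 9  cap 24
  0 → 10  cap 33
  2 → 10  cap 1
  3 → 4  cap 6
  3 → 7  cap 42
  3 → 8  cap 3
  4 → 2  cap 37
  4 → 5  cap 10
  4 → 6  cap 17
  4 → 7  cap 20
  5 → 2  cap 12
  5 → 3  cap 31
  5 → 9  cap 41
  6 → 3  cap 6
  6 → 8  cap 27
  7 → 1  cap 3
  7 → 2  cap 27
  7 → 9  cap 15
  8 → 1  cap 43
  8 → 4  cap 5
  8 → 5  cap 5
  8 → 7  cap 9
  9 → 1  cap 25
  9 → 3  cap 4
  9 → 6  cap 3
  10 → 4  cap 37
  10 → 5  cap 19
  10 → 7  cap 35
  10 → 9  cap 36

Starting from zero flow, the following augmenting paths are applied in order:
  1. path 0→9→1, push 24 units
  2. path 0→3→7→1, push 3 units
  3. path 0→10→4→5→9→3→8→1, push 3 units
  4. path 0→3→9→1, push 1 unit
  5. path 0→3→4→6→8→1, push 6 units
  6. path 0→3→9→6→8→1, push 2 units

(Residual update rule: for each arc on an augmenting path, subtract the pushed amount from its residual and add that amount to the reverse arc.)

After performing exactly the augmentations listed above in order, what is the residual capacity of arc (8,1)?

Residual capacity of (8,1): 32

after path 1 (0→9→1, push 24): res(8,1)=43
after path 2 (0→3→7→1, push 3): res(8,1)=43
after path 3 (0→10→4→5→9→3→8→1, push 3): res(8,1)=40
after path 4 (0→3→9→1, push 1): res(8,1)=40
after path 5 (0→3→4→6→8→1, push 6): res(8,1)=34
after path 6 (0→3→9→6→8→1, push 2): res(8,1)=32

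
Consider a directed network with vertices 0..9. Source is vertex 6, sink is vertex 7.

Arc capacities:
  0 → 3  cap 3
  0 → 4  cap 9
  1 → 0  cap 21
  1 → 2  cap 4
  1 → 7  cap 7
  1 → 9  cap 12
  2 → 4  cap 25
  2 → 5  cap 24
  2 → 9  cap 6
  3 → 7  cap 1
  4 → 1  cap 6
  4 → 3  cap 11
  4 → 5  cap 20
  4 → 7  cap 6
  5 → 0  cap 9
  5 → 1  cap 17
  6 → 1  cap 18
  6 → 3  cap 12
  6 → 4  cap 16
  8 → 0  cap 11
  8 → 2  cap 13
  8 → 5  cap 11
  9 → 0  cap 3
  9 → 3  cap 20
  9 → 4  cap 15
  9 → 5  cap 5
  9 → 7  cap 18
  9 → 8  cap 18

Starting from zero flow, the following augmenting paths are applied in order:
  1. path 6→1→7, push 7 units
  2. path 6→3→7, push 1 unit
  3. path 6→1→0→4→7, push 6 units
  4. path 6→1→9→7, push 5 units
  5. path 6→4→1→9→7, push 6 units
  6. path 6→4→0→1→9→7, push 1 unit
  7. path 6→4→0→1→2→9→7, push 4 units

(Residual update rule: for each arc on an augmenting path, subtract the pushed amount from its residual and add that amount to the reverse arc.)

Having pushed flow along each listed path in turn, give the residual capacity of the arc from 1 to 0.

after path 1 (6→1→7, push 7): res(1,0)=21
after path 2 (6→3→7, push 1): res(1,0)=21
after path 3 (6→1→0→4→7, push 6): res(1,0)=15
after path 4 (6→1→9→7, push 5): res(1,0)=15
after path 5 (6→4→1→9→7, push 6): res(1,0)=15
after path 6 (6→4→0→1→9→7, push 1): res(1,0)=16
after path 7 (6→4→0→1→2→9→7, push 4): res(1,0)=20

Residual capacity of (1,0): 20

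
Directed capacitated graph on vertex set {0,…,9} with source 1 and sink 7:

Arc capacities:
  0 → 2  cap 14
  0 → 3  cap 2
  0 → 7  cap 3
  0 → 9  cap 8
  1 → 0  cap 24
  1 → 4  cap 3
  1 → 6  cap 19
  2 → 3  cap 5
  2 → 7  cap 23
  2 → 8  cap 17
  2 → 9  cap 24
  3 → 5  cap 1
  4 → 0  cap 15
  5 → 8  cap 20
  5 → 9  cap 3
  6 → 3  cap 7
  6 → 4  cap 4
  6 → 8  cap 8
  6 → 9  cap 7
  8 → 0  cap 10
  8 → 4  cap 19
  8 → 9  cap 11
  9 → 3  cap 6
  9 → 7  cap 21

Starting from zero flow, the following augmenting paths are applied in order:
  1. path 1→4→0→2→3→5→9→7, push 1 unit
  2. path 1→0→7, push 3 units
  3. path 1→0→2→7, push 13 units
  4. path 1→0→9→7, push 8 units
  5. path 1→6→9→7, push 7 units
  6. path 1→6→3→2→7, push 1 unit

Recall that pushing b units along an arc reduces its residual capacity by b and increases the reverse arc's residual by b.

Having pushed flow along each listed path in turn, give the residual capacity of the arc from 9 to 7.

Residual capacity of (9,7): 5

after path 1 (1→4→0→2→3→5→9→7, push 1): res(9,7)=20
after path 2 (1→0→7, push 3): res(9,7)=20
after path 3 (1→0→2→7, push 13): res(9,7)=20
after path 4 (1→0→9→7, push 8): res(9,7)=12
after path 5 (1→6→9→7, push 7): res(9,7)=5
after path 6 (1→6→3→2→7, push 1): res(9,7)=5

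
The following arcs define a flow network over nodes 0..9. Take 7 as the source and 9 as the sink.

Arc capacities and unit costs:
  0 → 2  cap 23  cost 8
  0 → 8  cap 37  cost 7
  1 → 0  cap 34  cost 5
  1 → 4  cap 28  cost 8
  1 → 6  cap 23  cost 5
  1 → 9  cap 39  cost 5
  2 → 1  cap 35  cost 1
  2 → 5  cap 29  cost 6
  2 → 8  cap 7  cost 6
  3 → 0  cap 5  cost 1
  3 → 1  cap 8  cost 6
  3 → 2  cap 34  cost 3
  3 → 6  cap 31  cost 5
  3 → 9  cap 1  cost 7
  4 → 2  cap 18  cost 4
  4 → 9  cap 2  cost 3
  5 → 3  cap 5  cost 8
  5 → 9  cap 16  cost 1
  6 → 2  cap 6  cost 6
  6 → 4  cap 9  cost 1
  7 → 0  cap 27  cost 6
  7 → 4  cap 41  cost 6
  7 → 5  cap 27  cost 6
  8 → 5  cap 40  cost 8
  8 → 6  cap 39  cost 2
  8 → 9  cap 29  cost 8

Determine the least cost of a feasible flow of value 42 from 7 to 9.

shortest-cost path #1: 7→5→9 push 16 @ unit cost 7 (adds 112)
shortest-cost path #2: 7→4→9 push 2 @ unit cost 9 (adds 18)
shortest-cost path #3: 7→4→2→1→9 push 18 @ unit cost 16 (adds 288)
shortest-cost path #4: 7→0→2→1→9 push 6 @ unit cost 20 (adds 120)
total cost = 538

Minimum cost for 42 units: 538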